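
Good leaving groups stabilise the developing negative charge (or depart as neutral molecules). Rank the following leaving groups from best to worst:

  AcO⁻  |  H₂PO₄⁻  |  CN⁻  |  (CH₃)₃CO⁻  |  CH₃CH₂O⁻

The more stable X⁻ (or X) is on its own — i.e. the weaker a base it is — the better a leaving group it makes.
H₂PO₄⁻: pKₐ(H₃PO₄) ≈ 2.1 — moderate base; biological leaving group after further activation
AcO⁻: pKₐ(CH₃COOH) ≈ 4.8
CN⁻: pKₐ(HCN) ≈ 9.2 — sp carbon stabilises the charge somewhat, but still a poor LG
CH₃CH₂O⁻: pKₐ(CH₃CH₂OH) ≈ 16
(CH₃)₃CO⁻: pKₐ(t-BuOH) ≈ 18 — bulky, strongly basic alkoxide

H₂PO₄⁻ > AcO⁻ > CN⁻ > CH₃CH₂O⁻ > (CH₃)₃CO⁻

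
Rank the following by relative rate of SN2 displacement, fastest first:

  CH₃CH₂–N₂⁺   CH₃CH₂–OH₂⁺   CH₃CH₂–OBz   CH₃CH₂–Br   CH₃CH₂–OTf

CH₃CH₂–N₂⁺ > CH₃CH₂–OTf > CH₃CH₂–Br > CH₃CH₂–OH₂⁺ > CH₃CH₂–OBz

With the same alkyl group throughout, only the leaving group differentiates the rates.
A good leaving group is a weak base: the lower the pKₐ of its conjugate acid, the more readily it departs.
CH₃CH₂–N₂⁺ loses N₂: no meaningful conjugate acid; N₂ departs as an exceptionally stable neutral molecule
CH₃CH₂–OTf loses OTf⁻: pKₐ(CF₃SO₃H (triflic acid)) ≈ -14
CH₃CH₂–Br loses Br⁻: pKₐ(HBr) ≈ -9
CH₃CH₂–OH₂⁺ loses H₂O: pKₐ(H₃O⁺) ≈ -1.7
CH₃CH₂–OBz loses PhCOO⁻: pKₐ(C₆H₅COOH) ≈ 4.2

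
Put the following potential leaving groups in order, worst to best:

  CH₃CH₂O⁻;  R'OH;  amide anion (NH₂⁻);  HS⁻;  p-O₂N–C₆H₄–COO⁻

amide anion (NH₂⁻) < CH₃CH₂O⁻ < HS⁻ < p-O₂N–C₆H₄–COO⁻ < R'OH

The more stable X⁻ (or X) is on its own — i.e. the weaker a base it is — the better a leaving group it makes.
R'OH: pKₐ(R'OH₂⁺) ≈ -2.4
p-O₂N–C₆H₄–COO⁻: pKₐ(p-nitrobenzoic acid) ≈ 3.4
HS⁻: pKₐ(H₂S) ≈ 7
CH₃CH₂O⁻: pKₐ(CH₃CH₂OH) ≈ 16
amide anion (NH₂⁻): pKₐ(NH₃) ≈ 38
Reversing gives the worst-to-best order requested.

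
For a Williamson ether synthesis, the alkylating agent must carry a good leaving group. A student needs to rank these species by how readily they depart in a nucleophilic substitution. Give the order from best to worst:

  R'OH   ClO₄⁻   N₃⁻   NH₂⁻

ClO₄⁻ > R'OH > N₃⁻ > NH₂⁻

Leaving-group ability tracks the stability of the departed species; conjugate-acid pKₐ is the usual yardstick (lower pKₐ → better LG).
ClO₄⁻: pKₐ(HClO₄) ≈ -10
R'OH: pKₐ(R'OH₂⁺) ≈ -2.4
N₃⁻: pKₐ(HN₃) ≈ 4.7
NH₂⁻: pKₐ(NH₃) ≈ 38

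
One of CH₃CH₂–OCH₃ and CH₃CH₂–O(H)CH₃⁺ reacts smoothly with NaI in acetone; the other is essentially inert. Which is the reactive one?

From CH₃CH₂–OCH₃ the departing group would be CH₃O⁻ (pKₐ(CH₃OH) ≈ 15.5). Strong base; alkoxides do not leave unassisted.
From CH₃CH₂–O(H)CH₃⁺ the leaving group is R'OH (pKₐ(R'OH₂⁺) ≈ -2.4). Neutral; leaves from a protonated ether (an oxonium ion, R–O(H)R'⁺).
(In practice CH₃CH₂–O(H)CH₃⁺ is made from CH₃CH₂–OCH₃ by protonation with concentrated HI, allowing neutral methanol, rather than methoxide, to depart.)

CH₃CH₂–O(H)CH₃⁺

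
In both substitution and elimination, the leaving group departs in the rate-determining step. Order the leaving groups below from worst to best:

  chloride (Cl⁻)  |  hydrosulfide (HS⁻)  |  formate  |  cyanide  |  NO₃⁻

cyanide < hydrosulfide (HS⁻) < formate < NO₃⁻ < chloride (Cl⁻)

chloride (Cl⁻): pKₐ(HCl) ≈ -7
NO₃⁻: pKₐ(HNO₃) ≈ -1.3
formate: pKₐ(HCOOH) ≈ 3.8
hydrosulfide (HS⁻): pKₐ(H₂S) ≈ 7
cyanide: pKₐ(HCN) ≈ 9.2
Reversing gives the worst-to-best order requested.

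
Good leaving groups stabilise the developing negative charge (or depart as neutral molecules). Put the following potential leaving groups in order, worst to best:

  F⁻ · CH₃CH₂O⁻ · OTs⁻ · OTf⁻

CH₃CH₂O⁻ < F⁻ < OTs⁻ < OTf⁻

A good leaving group is a weak base: the lower the pKₐ of its conjugate acid, the more readily it departs.
OTf⁻: pKₐ(CF₃SO₃H (triflic acid)) ≈ -14
OTs⁻: pKₐ(p-CH₃C₆H₄SO₃H (TsOH)) ≈ -2.8 — resonance-delocalised arenesulfonate
F⁻: pKₐ(HF) ≈ 3.2 — small and strongly basic; the poor halide leaving group
CH₃CH₂O⁻: pKₐ(CH₃CH₂OH) ≈ 16 — strong base; alkoxides do not leave unassisted
Listed from poorest to best leaving group as asked.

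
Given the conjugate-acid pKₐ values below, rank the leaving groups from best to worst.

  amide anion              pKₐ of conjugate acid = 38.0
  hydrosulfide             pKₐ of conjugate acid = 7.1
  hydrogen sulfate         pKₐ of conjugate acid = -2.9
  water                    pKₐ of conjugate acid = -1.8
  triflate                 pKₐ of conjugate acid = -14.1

triflate > hydrogen sulfate > water > hydrosulfide > amide anion

Lower conjugate-acid pKₐ ⇒ weaker base ⇒ better leaving group.
Sorting by the given values: triflate (-14.1), hydrogen sulfate (-2.9), water (-1.8), hydrosulfide (7.1), amide anion (38.0).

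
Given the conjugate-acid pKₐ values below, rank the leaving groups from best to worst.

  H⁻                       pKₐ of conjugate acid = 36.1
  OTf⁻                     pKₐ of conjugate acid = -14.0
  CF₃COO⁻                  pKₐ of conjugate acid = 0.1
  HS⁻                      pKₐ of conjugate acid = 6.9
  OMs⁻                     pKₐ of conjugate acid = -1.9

OTf⁻ > OMs⁻ > CF₃COO⁻ > HS⁻ > H⁻

Lower conjugate-acid pKₐ ⇒ weaker base ⇒ better leaving group.
Sorting by the given values: OTf⁻ (-14.0), OMs⁻ (-1.9), CF₃COO⁻ (0.1), HS⁻ (6.9), H⁻ (36.1).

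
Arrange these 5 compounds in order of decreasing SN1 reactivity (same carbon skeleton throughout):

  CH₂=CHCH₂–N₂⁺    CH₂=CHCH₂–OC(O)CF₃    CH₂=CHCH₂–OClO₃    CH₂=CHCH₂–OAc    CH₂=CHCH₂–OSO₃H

CH₂=CHCH₂–N₂⁺ > CH₂=CHCH₂–OClO₃ > CH₂=CHCH₂–OSO₃H > CH₂=CHCH₂–OC(O)CF₃ > CH₂=CHCH₂–OAc

With the same alkyl group throughout, only the leaving group differentiates the rates.
Rank by basicity of the departing species: weakest base leaves most easily.
CH₂=CHCH₂–N₂⁺ loses N₂: no meaningful conjugate acid; N₂ departs as an exceptionally stable neutral molecule
CH₂=CHCH₂–OClO₃ loses ClO₄⁻: pKₐ(HClO₄) ≈ -10
CH₂=CHCH₂–OSO₃H loses HSO₄⁻: pKₐ(H₂SO₄) ≈ -3
CH₂=CHCH₂–OC(O)CF₃ loses CF₃COO⁻: pKₐ(CF₃COOH) ≈ 0.2
CH₂=CHCH₂–OAc loses AcO⁻: pKₐ(CH₃COOH) ≈ 4.8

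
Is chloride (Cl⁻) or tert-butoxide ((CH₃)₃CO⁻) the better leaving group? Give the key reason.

chloride (Cl⁻) is the better leaving group.
pKₐ(HCl) ≈ -7 versus pKₐ(t-BuOH) ≈ 18: chloride (Cl⁻) is the much weaker base.
Moderately weak base.

chloride (Cl⁻)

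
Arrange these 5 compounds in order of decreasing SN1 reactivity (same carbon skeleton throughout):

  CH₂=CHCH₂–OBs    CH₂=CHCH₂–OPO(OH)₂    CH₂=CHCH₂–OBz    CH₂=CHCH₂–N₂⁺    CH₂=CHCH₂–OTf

The skeletons are identical, so relative rate is governed entirely by leaving-group ability.
Leaving-group ability tracks the stability of the departed species; conjugate-acid pKₐ is the usual yardstick (lower pKₐ → better LG).
CH₂=CHCH₂–N₂⁺ loses N₂: no meaningful conjugate acid; N₂ departs as an exceptionally stable neutral molecule
CH₂=CHCH₂–OTf loses OTf⁻: pKₐ(CF₃SO₃H (triflic acid)) ≈ -14
CH₂=CHCH₂–OBs loses OBs⁻: pKₐ(p-BrC₆H₄SO₃H) ≈ -2.8
CH₂=CHCH₂–OPO(OH)₂ loses H₂PO₄⁻: pKₐ(H₃PO₄) ≈ 2.1
CH₂=CHCH₂–OBz loses PhCOO⁻: pKₐ(C₆H₅COOH) ≈ 4.2

CH₂=CHCH₂–N₂⁺ > CH₂=CHCH₂–OTf > CH₂=CHCH₂–OBs > CH₂=CHCH₂–OPO(OH)₂ > CH₂=CHCH₂–OBz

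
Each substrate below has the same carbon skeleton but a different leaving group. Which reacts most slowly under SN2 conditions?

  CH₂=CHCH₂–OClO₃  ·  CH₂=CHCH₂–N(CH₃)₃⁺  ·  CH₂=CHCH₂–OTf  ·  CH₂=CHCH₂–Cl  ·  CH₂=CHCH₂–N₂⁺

Same R in every case — rank the leaving groups.
Leaving-group ability tracks the stability of the departed species; conjugate-acid pKₐ is the usual yardstick (lower pKₐ → better LG).
CH₂=CHCH₂–N₂⁺ loses N₂: no meaningful conjugate acid; N₂ departs as an exceptionally stable neutral molecule
CH₂=CHCH₂–OTf loses OTf⁻: pKₐ(CF₃SO₃H (triflic acid)) ≈ -14
CH₂=CHCH₂–OClO₃ loses ClO₄⁻: pKₐ(HClO₄) ≈ -10
CH₂=CHCH₂–Cl loses Cl⁻: pKₐ(HCl) ≈ -7
CH₂=CHCH₂–N(CH₃)₃⁺ loses NR'₃: pKₐ(R'₃NH⁺) ≈ 10.7

CH₂=CHCH₂–N(CH₃)₃⁺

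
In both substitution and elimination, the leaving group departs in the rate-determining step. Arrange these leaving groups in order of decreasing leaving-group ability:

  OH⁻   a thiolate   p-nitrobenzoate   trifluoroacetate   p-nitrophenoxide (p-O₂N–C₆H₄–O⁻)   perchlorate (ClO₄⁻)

perchlorate (ClO₄⁻) > trifluoroacetate > p-nitrobenzoate > p-nitrophenoxide (p-O₂N–C₆H₄–O⁻) > a thiolate > OH⁻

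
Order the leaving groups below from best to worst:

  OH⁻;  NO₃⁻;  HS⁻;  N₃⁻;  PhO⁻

NO₃⁻ > N₃⁻ > HS⁻ > PhO⁻ > OH⁻

The more stable X⁻ (or X) is on its own — i.e. the weaker a base it is — the better a leaving group it makes.
NO₃⁻: pKₐ(HNO₃) ≈ -1.3 — resonance-delocalised over three oxygens
N₃⁻: pKₐ(HN₃) ≈ 4.7 — linear, resonance-stabilised
HS⁻: pKₐ(H₂S) ≈ 7 — larger and more polarisable than the oxygen analogue
PhO⁻: pKₐ(C₆H₅OH (phenol)) ≈ 10
OH⁻: pKₐ(H₂O) ≈ 15.7 — strong base; essentially never leaves without prior activation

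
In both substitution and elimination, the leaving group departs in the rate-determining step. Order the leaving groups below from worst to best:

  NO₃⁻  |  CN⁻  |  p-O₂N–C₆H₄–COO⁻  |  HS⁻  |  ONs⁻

CN⁻ < HS⁻ < p-O₂N–C₆H₄–COO⁻ < NO₃⁻ < ONs⁻

ONs⁻: pKₐ(p-O₂NC₆H₄SO₃H) ≈ -3.5
NO₃⁻: pKₐ(HNO₃) ≈ -1.3
p-O₂N–C₆H₄–COO⁻: pKₐ(p-nitrobenzoic acid) ≈ 3.4
HS⁻: pKₐ(H₂S) ≈ 7
CN⁻: pKₐ(HCN) ≈ 9.2
Listed from poorest to best leaving group as asked.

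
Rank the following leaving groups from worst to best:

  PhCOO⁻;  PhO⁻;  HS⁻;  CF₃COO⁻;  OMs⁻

PhO⁻ < HS⁻ < PhCOO⁻ < CF₃COO⁻ < OMs⁻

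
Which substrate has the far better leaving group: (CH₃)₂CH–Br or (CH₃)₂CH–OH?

From (CH₃)₂CH–OH the departing group would be OH⁻ (pKₐ(H₂O) ≈ 15.7). Strong base; essentially never leaves without prior activation.
From (CH₃)₂CH–Br the leaving group is Br⁻ (pKₐ(HBr) ≈ -9). Weak base; good leaving group.
(In practice (CH₃)₂CH–Br is made from (CH₃)₂CH–OH by treatment with PBr₃, replacing the hydroxyl with bromide.)

(CH₃)₂CH–Br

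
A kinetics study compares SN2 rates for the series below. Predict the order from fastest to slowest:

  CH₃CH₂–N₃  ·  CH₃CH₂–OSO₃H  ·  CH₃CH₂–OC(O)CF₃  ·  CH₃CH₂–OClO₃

Same R in every case — rank the leaving groups.
Rank by basicity of the departing species: weakest base leaves most easily.
CH₃CH₂–OClO₃ loses ClO₄⁻: pKₐ(HClO₄) ≈ -10
CH₃CH₂–OSO₃H loses HSO₄⁻: pKₐ(H₂SO₄) ≈ -3
CH₃CH₂–OC(O)CF₃ loses CF₃COO⁻: pKₐ(CF₃COOH) ≈ 0.2
CH₃CH₂–N₃ loses N₃⁻: pKₐ(HN₃) ≈ 4.7

CH₃CH₂–OClO₃ > CH₃CH₂–OSO₃H > CH₃CH₂–OC(O)CF₃ > CH₃CH₂–N₃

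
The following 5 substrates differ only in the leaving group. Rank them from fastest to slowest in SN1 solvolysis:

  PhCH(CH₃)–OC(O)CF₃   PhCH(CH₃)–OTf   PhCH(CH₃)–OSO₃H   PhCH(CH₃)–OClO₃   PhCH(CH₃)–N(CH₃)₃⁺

Identical carbon frameworks mean the comparison reduces to leaving-group quality.
A good leaving group is a weak base: the lower the pKₐ of its conjugate acid, the more readily it departs.
PhCH(CH₃)–OTf loses OTf⁻: pKₐ(CF₃SO₃H (triflic acid)) ≈ -14
PhCH(CH₃)–OClO₃ loses ClO₄⁻: pKₐ(HClO₄) ≈ -10
PhCH(CH₃)–OSO₃H loses HSO₄⁻: pKₐ(H₂SO₄) ≈ -3
PhCH(CH₃)–OC(O)CF₃ loses CF₃COO⁻: pKₐ(CF₃COOH) ≈ 0.2
PhCH(CH₃)–N(CH₃)₃⁺ loses NR'₃: pKₐ(R'₃NH⁺) ≈ 10.7

PhCH(CH₃)–OTf > PhCH(CH₃)–OClO₃ > PhCH(CH₃)–OSO₃H > PhCH(CH₃)–OC(O)CF₃ > PhCH(CH₃)–N(CH₃)₃⁺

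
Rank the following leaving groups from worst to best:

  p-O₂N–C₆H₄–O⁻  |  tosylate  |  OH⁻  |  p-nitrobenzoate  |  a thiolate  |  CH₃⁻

CH₃⁻ < OH⁻ < a thiolate < p-O₂N–C₆H₄–O⁻ < p-nitrobenzoate < tosylate

tosylate: pKₐ(p-CH₃C₆H₄SO₃H (TsOH)) ≈ -2.8
p-nitrobenzoate: pKₐ(p-nitrobenzoic acid) ≈ 3.4
p-O₂N–C₆H₄–O⁻: pKₐ(p-nitrophenol) ≈ 7.2
a thiolate: pKₐ(RSH (a thiol)) ≈ 10.5
OH⁻: pKₐ(H₂O) ≈ 15.7
CH₃⁻: pKₐ(CH₄) ≈ 48
Reversing gives the worst-to-best order requested.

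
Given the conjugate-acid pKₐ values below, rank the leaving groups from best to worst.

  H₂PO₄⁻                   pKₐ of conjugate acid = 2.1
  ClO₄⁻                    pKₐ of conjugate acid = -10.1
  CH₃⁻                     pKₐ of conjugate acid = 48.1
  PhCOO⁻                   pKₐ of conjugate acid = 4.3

Lower conjugate-acid pKₐ ⇒ weaker base ⇒ better leaving group.
Sorting by the given values: ClO₄⁻ (-10.1), H₂PO₄⁻ (2.1), PhCOO⁻ (4.3), CH₃⁻ (48.1).

ClO₄⁻ > H₂PO₄⁻ > PhCOO⁻ > CH₃⁻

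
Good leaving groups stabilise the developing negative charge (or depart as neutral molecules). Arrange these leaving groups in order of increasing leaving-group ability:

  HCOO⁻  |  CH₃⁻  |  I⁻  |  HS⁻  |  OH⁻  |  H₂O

CH₃⁻ < OH⁻ < HS⁻ < HCOO⁻ < H₂O < I⁻

I⁻: pKₐ(HI) ≈ -10 — large, highly polarisable; very weak base
H₂O: pKₐ(H₃O⁺) ≈ -1.7 — neutral; leaves from a protonated alcohol (R–OH₂⁺)
HCOO⁻: pKₐ(HCOOH) ≈ 3.8 — resonance-stabilised carboxylate
HS⁻: pKₐ(H₂S) ≈ 7
OH⁻: pKₐ(H₂O) ≈ 15.7
CH₃⁻: pKₐ(CH₄) ≈ 48
Listed from poorest to best leaving group as asked.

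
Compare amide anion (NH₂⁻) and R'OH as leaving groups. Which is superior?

R'OH is the better leaving group.
pKₐ(R'OH₂⁺) ≈ -2.4 versus pKₐ(NH₃) ≈ 38: R'OH is the much weaker base.
Neutral; leaves from a protonated ether (an oxonium ion, R–O(H)R'⁺).

R'OH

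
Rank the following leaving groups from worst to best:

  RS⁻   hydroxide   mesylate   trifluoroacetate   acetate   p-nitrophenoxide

hydroxide < RS⁻ < p-nitrophenoxide < acetate < trifluoroacetate < mesylate

Leaving-group ability tracks the stability of the departed species; conjugate-acid pKₐ is the usual yardstick (lower pKₐ → better LG).
mesylate: pKₐ(CH₃SO₃H (MsOH)) ≈ -1.9
trifluoroacetate: pKₐ(CF₃COOH) ≈ 0.2 — strongly electron-withdrawing CF₃ stabilises the carboxylate
acetate: pKₐ(CH₃COOH) ≈ 4.8
p-nitrophenoxide: pKₐ(p-nitrophenol) ≈ 7.2 — nitro group delocalises the charge; the classic chromogenic LG
RS⁻: pKₐ(RSH (a thiol)) ≈ 10.5 — moderately basic; rarely leaves without activation
hydroxide: pKₐ(H₂O) ≈ 15.7
The question asks for worst first, so the sequence is read in increasing leaving-group ability.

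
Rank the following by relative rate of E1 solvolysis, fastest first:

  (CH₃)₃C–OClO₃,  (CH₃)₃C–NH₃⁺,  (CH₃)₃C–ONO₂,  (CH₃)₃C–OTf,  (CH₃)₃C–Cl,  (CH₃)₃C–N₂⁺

Same R in every case — rank the leaving groups.
The more stable X⁻ (or X) is on its own — i.e. the weaker a base it is — the better a leaving group it makes.
(CH₃)₃C–N₂⁺ loses N₂: no meaningful conjugate acid; N₂ departs as an exceptionally stable neutral molecule
(CH₃)₃C–OTf loses OTf⁻: pKₐ(CF₃SO₃H (triflic acid)) ≈ -14
(CH₃)₃C–OClO₃ loses ClO₄⁻: pKₐ(HClO₄) ≈ -10
(CH₃)₃C–Cl loses Cl⁻: pKₐ(HCl) ≈ -7
(CH₃)₃C–ONO₂ loses NO₃⁻: pKₐ(HNO₃) ≈ -1.3
(CH₃)₃C–NH₃⁺ loses NH₃: pKₐ(NH₄⁺) ≈ 9.2

(CH₃)₃C–N₂⁺ > (CH₃)₃C–OTf > (CH₃)₃C–OClO₃ > (CH₃)₃C–Cl > (CH₃)₃C–ONO₂ > (CH₃)₃C–NH₃⁺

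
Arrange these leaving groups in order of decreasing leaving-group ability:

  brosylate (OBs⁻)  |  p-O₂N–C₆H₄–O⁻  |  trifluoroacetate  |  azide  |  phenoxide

brosylate (OBs⁻) > trifluoroacetate > azide > p-O₂N–C₆H₄–O⁻ > phenoxide

brosylate (OBs⁻): pKₐ(p-BrC₆H₄SO₃H) ≈ -2.8
trifluoroacetate: pKₐ(CF₃COOH) ≈ 0.2
azide: pKₐ(HN₃) ≈ 4.7
p-O₂N–C₆H₄–O⁻: pKₐ(p-nitrophenol) ≈ 7.2
phenoxide: pKₐ(C₆H₅OH (phenol)) ≈ 10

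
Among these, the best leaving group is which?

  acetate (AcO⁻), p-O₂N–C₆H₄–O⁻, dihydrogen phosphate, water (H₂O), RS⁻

water (H₂O): pKₐ(H₃O⁺) ≈ -1.7
dihydrogen phosphate: pKₐ(H₃PO₄) ≈ 2.1
acetate (AcO⁻): pKₐ(CH₃COOH) ≈ 4.8
p-O₂N–C₆H₄–O⁻: pKₐ(p-nitrophenol) ≈ 7.2
RS⁻: pKₐ(RSH (a thiol)) ≈ 10.5

water (H₂O)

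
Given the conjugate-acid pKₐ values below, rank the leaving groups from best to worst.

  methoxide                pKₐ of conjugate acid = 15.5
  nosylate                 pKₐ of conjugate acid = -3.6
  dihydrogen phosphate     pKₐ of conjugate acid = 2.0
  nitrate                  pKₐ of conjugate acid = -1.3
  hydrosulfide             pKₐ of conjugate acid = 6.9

nosylate > nitrate > dihydrogen phosphate > hydrosulfide > methoxide

Lower conjugate-acid pKₐ ⇒ weaker base ⇒ better leaving group.
Sorting by the given values: nosylate (-3.6), nitrate (-1.3), dihydrogen phosphate (2.0), hydrosulfide (6.9), methoxide (15.5).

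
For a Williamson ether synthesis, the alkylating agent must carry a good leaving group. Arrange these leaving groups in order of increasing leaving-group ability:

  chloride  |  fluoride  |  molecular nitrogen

fluoride < chloride < molecular nitrogen

molecular nitrogen: no meaningful conjugate acid; N₂ departs as an exceptionally stable neutral molecule
chloride: pKₐ(HCl) ≈ -7
fluoride: pKₐ(HF) ≈ 3.2
Listed from poorest to best leaving group as asked.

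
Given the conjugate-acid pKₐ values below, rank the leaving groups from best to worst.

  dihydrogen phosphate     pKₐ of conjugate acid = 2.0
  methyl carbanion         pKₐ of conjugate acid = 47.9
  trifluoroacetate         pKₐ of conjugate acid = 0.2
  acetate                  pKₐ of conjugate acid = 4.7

trifluoroacetate > dihydrogen phosphate > acetate > methyl carbanion

Lower conjugate-acid pKₐ ⇒ weaker base ⇒ better leaving group.
Sorting by the given values: trifluoroacetate (0.2), dihydrogen phosphate (2.0), acetate (4.7), methyl carbanion (47.9).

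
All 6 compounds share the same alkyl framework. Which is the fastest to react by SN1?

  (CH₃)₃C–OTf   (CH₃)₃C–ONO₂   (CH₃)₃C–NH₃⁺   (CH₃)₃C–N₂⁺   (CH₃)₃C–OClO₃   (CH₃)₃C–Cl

(CH₃)₃C–N₂⁺

The skeletons are identical, so relative rate is governed entirely by leaving-group ability.
A good leaving group is a weak base: the lower the pKₐ of its conjugate acid, the more readily it departs.
(CH₃)₃C–N₂⁺ loses N₂: no meaningful conjugate acid; N₂ departs as an exceptionally stable neutral molecule
(CH₃)₃C–OTf loses OTf⁻: pKₐ(CF₃SO₃H (triflic acid)) ≈ -14
(CH₃)₃C–OClO₃ loses ClO₄⁻: pKₐ(HClO₄) ≈ -10
(CH₃)₃C–Cl loses Cl⁻: pKₐ(HCl) ≈ -7
(CH₃)₃C–ONO₂ loses NO₃⁻: pKₐ(HNO₃) ≈ -1.3
(CH₃)₃C–NH₃⁺ loses NH₃: pKₐ(NH₄⁺) ≈ 9.2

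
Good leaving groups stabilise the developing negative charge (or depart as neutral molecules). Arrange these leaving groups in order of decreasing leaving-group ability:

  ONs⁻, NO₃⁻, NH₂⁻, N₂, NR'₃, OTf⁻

N₂: no meaningful conjugate acid; N₂ departs as an exceptionally stable neutral molecule
OTf⁻: pKₐ(CF₃SO₃H (triflic acid)) ≈ -14
ONs⁻: pKₐ(p-O₂NC₆H₄SO₃H) ≈ -3.5
NO₃⁻: pKₐ(HNO₃) ≈ -1.3
NR'₃: pKₐ(R'₃NH⁺) ≈ 10.7 — neutral but still a fairly strong base; Hofmann-elimination LG
NH₂⁻: pKₐ(NH₃) ≈ 38 — extremely strong base; never a leaving group

N₂ > OTf⁻ > ONs⁻ > NO₃⁻ > NR'₃ > NH₂⁻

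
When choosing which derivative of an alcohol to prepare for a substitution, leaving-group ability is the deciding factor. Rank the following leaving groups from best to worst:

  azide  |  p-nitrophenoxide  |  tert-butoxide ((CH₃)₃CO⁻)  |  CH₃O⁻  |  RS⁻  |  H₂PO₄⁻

H₂PO₄⁻ > azide > p-nitrophenoxide > RS⁻ > CH₃O⁻ > tert-butoxide ((CH₃)₃CO⁻)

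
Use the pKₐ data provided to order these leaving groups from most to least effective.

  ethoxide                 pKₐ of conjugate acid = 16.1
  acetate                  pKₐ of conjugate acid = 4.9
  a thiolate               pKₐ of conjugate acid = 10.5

acetate > a thiolate > ethoxide

Lower conjugate-acid pKₐ ⇒ weaker base ⇒ better leaving group.
Sorting by the given values: acetate (4.9), a thiolate (10.5), ethoxide (16.1).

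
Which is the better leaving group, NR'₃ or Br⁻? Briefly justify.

Br⁻

Br⁻ is the better leaving group.
pKₐ(HBr) ≈ -9 versus pKₐ(R'₃NH⁺) ≈ 10.7: Br⁻ is the much weaker base.
Weak base; good leaving group.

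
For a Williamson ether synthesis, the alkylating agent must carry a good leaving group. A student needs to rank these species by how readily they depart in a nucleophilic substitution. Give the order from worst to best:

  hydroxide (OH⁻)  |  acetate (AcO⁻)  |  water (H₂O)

Leaving-group ability tracks the stability of the departed species; conjugate-acid pKₐ is the usual yardstick (lower pKₐ → better LG).
water (H₂O): pKₐ(H₃O⁺) ≈ -1.7
acetate (AcO⁻): pKₐ(CH₃COOH) ≈ 4.8
hydroxide (OH⁻): pKₐ(H₂O) ≈ 15.7
Listed from poorest to best leaving group as asked.

hydroxide (OH⁻) < acetate (AcO⁻) < water (H₂O)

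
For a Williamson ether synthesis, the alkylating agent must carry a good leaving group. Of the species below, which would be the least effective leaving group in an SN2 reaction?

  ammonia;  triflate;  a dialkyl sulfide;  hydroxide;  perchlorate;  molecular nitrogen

hydroxide

The more stable X⁻ (or X) is on its own — i.e. the weaker a base it is — the better a leaving group it makes.
molecular nitrogen: no meaningful conjugate acid; N₂ departs as an exceptionally stable neutral molecule
triflate: pKₐ(CF₃SO₃H (triflic acid)) ≈ -14
perchlorate: pKₐ(HClO₄) ≈ -10
a dialkyl sulfide: pKₐ(R'₂SH⁺) ≈ -7
ammonia: pKₐ(NH₄⁺) ≈ 9.2
hydroxide: pKₐ(H₂O) ≈ 15.7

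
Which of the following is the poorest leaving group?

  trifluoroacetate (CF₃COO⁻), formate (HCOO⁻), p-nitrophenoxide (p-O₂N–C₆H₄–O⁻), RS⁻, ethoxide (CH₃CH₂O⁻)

ethoxide (CH₃CH₂O⁻)

A good leaving group is a weak base: the lower the pKₐ of its conjugate acid, the more readily it departs.
trifluoroacetate (CF₃COO⁻): pKₐ(CF₃COOH) ≈ 0.2
formate (HCOO⁻): pKₐ(HCOOH) ≈ 3.8
p-nitrophenoxide (p-O₂N–C₆H₄–O⁻): pKₐ(p-nitrophenol) ≈ 7.2
RS⁻: pKₐ(RSH (a thiol)) ≈ 10.5
ethoxide (CH₃CH₂O⁻): pKₐ(CH₃CH₂OH) ≈ 16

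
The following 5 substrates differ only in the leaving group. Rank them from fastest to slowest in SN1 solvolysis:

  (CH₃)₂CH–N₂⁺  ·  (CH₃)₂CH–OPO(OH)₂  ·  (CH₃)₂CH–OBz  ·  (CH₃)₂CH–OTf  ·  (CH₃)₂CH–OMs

The skeletons are identical, so relative rate is governed entirely by leaving-group ability.
Leaving-group ability tracks the stability of the departed species; conjugate-acid pKₐ is the usual yardstick (lower pKₐ → better LG).
(CH₃)₂CH–N₂⁺ loses N₂: no meaningful conjugate acid; N₂ departs as an exceptionally stable neutral molecule
(CH₃)₂CH–OTf loses OTf⁻: pKₐ(CF₃SO₃H (triflic acid)) ≈ -14
(CH₃)₂CH–OMs loses OMs⁻: pKₐ(CH₃SO₃H (MsOH)) ≈ -1.9
(CH₃)₂CH–OPO(OH)₂ loses H₂PO₄⁻: pKₐ(H₃PO₄) ≈ 2.1
(CH₃)₂CH–OBz loses PhCOO⁻: pKₐ(C₆H₅COOH) ≈ 4.2

(CH₃)₂CH–N₂⁺ > (CH₃)₂CH–OTf > (CH₃)₂CH–OMs > (CH₃)₂CH–OPO(OH)₂ > (CH₃)₂CH–OBz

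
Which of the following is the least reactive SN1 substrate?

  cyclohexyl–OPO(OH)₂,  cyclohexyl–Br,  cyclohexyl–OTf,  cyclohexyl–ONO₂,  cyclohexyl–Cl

cyclohexyl–OPO(OH)₂

The skeletons are identical, so relative rate is governed entirely by leaving-group ability.
A good leaving group is a weak base: the lower the pKₐ of its conjugate acid, the more readily it departs.
cyclohexyl–OTf loses OTf⁻: pKₐ(CF₃SO₃H (triflic acid)) ≈ -14
cyclohexyl–Br loses Br⁻: pKₐ(HBr) ≈ -9
cyclohexyl–Cl loses Cl⁻: pKₐ(HCl) ≈ -7
cyclohexyl–ONO₂ loses NO₃⁻: pKₐ(HNO₃) ≈ -1.3
cyclohexyl–OPO(OH)₂ loses H₂PO₄⁻: pKₐ(H₃PO₄) ≈ 2.1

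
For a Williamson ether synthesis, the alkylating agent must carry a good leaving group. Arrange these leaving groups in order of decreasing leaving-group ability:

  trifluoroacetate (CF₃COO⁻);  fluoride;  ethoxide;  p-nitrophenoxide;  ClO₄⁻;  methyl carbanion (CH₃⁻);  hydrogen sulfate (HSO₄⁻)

The more stable X⁻ (or X) is on its own — i.e. the weaker a base it is — the better a leaving group it makes.
ClO₄⁻: pKₐ(HClO₄) ≈ -10
hydrogen sulfate (HSO₄⁻): pKₐ(H₂SO₄) ≈ -3
trifluoroacetate (CF₃COO⁻): pKₐ(CF₃COOH) ≈ 0.2
fluoride: pKₐ(HF) ≈ 3.2
p-nitrophenoxide: pKₐ(p-nitrophenol) ≈ 7.2
ethoxide: pKₐ(CH₃CH₂OH) ≈ 16
methyl carbanion (CH₃⁻): pKₐ(CH₄) ≈ 48

ClO₄⁻ > hydrogen sulfate (HSO₄⁻) > trifluoroacetate (CF₃COO⁻) > fluoride > p-nitrophenoxide > ethoxide > methyl carbanion (CH₃⁻)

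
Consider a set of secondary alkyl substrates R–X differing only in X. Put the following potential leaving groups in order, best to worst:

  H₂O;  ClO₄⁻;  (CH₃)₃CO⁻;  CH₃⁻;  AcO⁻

ClO₄⁻: pKₐ(HClO₄) ≈ -10
H₂O: pKₐ(H₃O⁺) ≈ -1.7
AcO⁻: pKₐ(CH₃COOH) ≈ 4.8
(CH₃)₃CO⁻: pKₐ(t-BuOH) ≈ 18
CH₃⁻: pKₐ(CH₄) ≈ 48

ClO₄⁻ > H₂O > AcO⁻ > (CH₃)₃CO⁻ > CH₃⁻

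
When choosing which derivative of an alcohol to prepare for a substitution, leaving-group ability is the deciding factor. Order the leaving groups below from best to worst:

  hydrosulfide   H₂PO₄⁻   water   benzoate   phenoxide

Rank by basicity of the departing species: weakest base leaves most easily.
water: pKₐ(H₃O⁺) ≈ -1.7
H₂PO₄⁻: pKₐ(H₃PO₄) ≈ 2.1
benzoate: pKₐ(C₆H₅COOH) ≈ 4.2
hydrosulfide: pKₐ(H₂S) ≈ 7
phenoxide: pKₐ(C₆H₅OH (phenol)) ≈ 10

water > H₂PO₄⁻ > benzoate > hydrosulfide > phenoxide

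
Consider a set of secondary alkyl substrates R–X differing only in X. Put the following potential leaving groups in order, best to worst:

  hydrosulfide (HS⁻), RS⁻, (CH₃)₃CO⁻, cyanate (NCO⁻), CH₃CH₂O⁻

Leaving-group ability tracks the stability of the departed species; conjugate-acid pKₐ is the usual yardstick (lower pKₐ → better LG).
cyanate (NCO⁻): pKₐ(HOCN) ≈ 3.5 — resonance between N and O
hydrosulfide (HS⁻): pKₐ(H₂S) ≈ 7 — larger and more polarisable than the oxygen analogue
RS⁻: pKₐ(RSH (a thiol)) ≈ 10.5 — moderately basic; rarely leaves without activation
CH₃CH₂O⁻: pKₐ(CH₃CH₂OH) ≈ 16
(CH₃)₃CO⁻: pKₐ(t-BuOH) ≈ 18 — bulky, strongly basic alkoxide

cyanate (NCO⁻) > hydrosulfide (HS⁻) > RS⁻ > CH₃CH₂O⁻ > (CH₃)₃CO⁻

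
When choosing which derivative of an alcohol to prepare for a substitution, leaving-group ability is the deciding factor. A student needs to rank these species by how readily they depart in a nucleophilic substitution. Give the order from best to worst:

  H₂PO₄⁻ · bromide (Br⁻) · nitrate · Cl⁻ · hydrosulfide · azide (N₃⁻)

bromide (Br⁻) > Cl⁻ > nitrate > H₂PO₄⁻ > azide (N₃⁻) > hydrosulfide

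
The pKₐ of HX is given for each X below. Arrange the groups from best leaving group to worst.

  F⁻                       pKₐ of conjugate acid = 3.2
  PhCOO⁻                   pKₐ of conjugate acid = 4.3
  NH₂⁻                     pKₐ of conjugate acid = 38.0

F⁻ > PhCOO⁻ > NH₂⁻

Lower conjugate-acid pKₐ ⇒ weaker base ⇒ better leaving group.
Sorting by the given values: F⁻ (3.2), PhCOO⁻ (4.3), NH₂⁻ (38.0).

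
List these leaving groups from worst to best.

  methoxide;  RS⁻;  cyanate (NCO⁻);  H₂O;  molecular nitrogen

methoxide < RS⁻ < cyanate (NCO⁻) < H₂O < molecular nitrogen

molecular nitrogen: no meaningful conjugate acid; N₂ departs as an exceptionally stable neutral molecule
H₂O: pKₐ(H₃O⁺) ≈ -1.7
cyanate (NCO⁻): pKₐ(HOCN) ≈ 3.5
RS⁻: pKₐ(RSH (a thiol)) ≈ 10.5
methoxide: pKₐ(CH₃OH) ≈ 15.5
Listed from poorest to best leaving group as asked.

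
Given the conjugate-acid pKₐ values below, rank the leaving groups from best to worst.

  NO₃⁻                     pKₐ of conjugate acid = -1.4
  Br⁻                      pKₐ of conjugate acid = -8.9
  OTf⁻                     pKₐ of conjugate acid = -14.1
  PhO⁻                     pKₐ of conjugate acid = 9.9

Lower conjugate-acid pKₐ ⇒ weaker base ⇒ better leaving group.
Sorting by the given values: OTf⁻ (-14.1), Br⁻ (-8.9), NO₃⁻ (-1.4), PhO⁻ (9.9).

OTf⁻ > Br⁻ > NO₃⁻ > PhO⁻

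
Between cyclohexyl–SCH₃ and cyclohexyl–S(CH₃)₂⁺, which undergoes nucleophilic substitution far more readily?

From cyclohexyl–SCH₃ the departing group would be RS⁻ (pKₐ(RSH (a thiol)) ≈ 10.5). Moderately basic; rarely leaves without activation.
From cyclohexyl–S(CH₃)₂⁺ the leaving group is SR'₂ (pKₐ(R'₂SH⁺) ≈ -7). Neutral; leaves from a sulfonium salt (R–SR'₂⁺).
(In practice cyclohexyl–S(CH₃)₂⁺ is made from cyclohexyl–SCH₃ by S-methylation with CH₃I, allowing neutral dimethyl sulfide, rather than methanethiolate, to depart.)

cyclohexyl–S(CH₃)₂⁺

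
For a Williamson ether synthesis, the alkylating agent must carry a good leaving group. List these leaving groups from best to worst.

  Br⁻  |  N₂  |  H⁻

N₂ > Br⁻ > H⁻

Rank by basicity of the departing species: weakest base leaves most easily.
N₂: no meaningful conjugate acid; N₂ departs as an exceptionally stable neutral molecule
Br⁻: pKₐ(HBr) ≈ -9 — weak base; good leaving group
H⁻: pKₐ(H₂) ≈ 36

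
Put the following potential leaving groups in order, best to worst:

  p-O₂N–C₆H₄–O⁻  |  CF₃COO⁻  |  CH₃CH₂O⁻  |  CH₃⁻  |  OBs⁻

Rank by basicity of the departing species: weakest base leaves most easily.
OBs⁻: pKₐ(p-BrC₆H₄SO₃H) ≈ -2.8
CF₃COO⁻: pKₐ(CF₃COOH) ≈ 0.2
p-O₂N–C₆H₄–O⁻: pKₐ(p-nitrophenol) ≈ 7.2
CH₃CH₂O⁻: pKₐ(CH₃CH₂OH) ≈ 16
CH₃⁻: pKₐ(CH₄) ≈ 48

OBs⁻ > CF₃COO⁻ > p-O₂N–C₆H₄–O⁻ > CH₃CH₂O⁻ > CH₃⁻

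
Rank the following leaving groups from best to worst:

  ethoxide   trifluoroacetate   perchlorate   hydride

perchlorate: pKₐ(HClO₄) ≈ -10
trifluoroacetate: pKₐ(CF₃COOH) ≈ 0.2
ethoxide: pKₐ(CH₃CH₂OH) ≈ 16
hydride: pKₐ(H₂) ≈ 36

perchlorate > trifluoroacetate > ethoxide > hydride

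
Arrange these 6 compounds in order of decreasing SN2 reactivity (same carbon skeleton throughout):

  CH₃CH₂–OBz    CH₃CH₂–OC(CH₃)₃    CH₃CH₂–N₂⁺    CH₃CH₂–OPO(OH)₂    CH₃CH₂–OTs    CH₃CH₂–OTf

With the same alkyl group throughout, only the leaving group differentiates the rates.
Rank by basicity of the departing species: weakest base leaves most easily.
CH₃CH₂–N₂⁺ loses N₂: no meaningful conjugate acid; N₂ departs as an exceptionally stable neutral molecule
CH₃CH₂–OTf loses OTf⁻: pKₐ(CF₃SO₃H (triflic acid)) ≈ -14
CH₃CH₂–OTs loses OTs⁻: pKₐ(p-CH₃C₆H₄SO₃H (TsOH)) ≈ -2.8
CH₃CH₂–OPO(OH)₂ loses H₂PO₄⁻: pKₐ(H₃PO₄) ≈ 2.1
CH₃CH₂–OBz loses PhCOO⁻: pKₐ(C₆H₅COOH) ≈ 4.2
CH₃CH₂–OC(CH₃)₃ loses (CH₃)₃CO⁻: pKₐ(t-BuOH) ≈ 18

CH₃CH₂–N₂⁺ > CH₃CH₂–OTf > CH₃CH₂–OTs > CH₃CH₂–OPO(OH)₂ > CH₃CH₂–OBz > CH₃CH₂–OC(CH₃)₃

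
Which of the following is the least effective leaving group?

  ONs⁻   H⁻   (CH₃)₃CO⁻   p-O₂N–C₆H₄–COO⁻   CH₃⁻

The more stable X⁻ (or X) is on its own — i.e. the weaker a base it is — the better a leaving group it makes.
ONs⁻: pKₐ(p-O₂NC₆H₄SO₃H) ≈ -3.5
p-O₂N–C₆H₄–COO⁻: pKₐ(p-nitrobenzoic acid) ≈ 3.4
(CH₃)₃CO⁻: pKₐ(t-BuOH) ≈ 18
H⁻: pKₐ(H₂) ≈ 36
CH₃⁻: pKₐ(CH₄) ≈ 48

CH₃⁻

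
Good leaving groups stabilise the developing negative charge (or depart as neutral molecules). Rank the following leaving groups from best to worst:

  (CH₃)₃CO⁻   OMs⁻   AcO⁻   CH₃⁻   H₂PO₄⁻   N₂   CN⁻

Rank by basicity of the departing species: weakest base leaves most easily.
N₂: no meaningful conjugate acid; N₂ departs as an exceptionally stable neutral molecule
OMs⁻: pKₐ(CH₃SO₃H (MsOH)) ≈ -1.9 — resonance-delocalised alkanesulfonate
H₂PO₄⁻: pKₐ(H₃PO₄) ≈ 2.1 — moderate base; biological leaving group after further activation
AcO⁻: pKₐ(CH₃COOH) ≈ 4.8 — resonance-stabilised but still a weak base
CN⁻: pKₐ(HCN) ≈ 9.2 — sp carbon stabilises the charge somewhat, but still a poor LG
(CH₃)₃CO⁻: pKₐ(t-BuOH) ≈ 18 — bulky, strongly basic alkoxide
CH₃⁻: pKₐ(CH₄) ≈ 48 — unstabilised carbanion; the worst conceivable leaving group

N₂ > OMs⁻ > H₂PO₄⁻ > AcO⁻ > CN⁻ > (CH₃)₃CO⁻ > CH₃⁻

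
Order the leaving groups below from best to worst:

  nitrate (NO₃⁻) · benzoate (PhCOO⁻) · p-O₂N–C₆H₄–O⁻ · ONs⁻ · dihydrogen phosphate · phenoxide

Rank by basicity of the departing species: weakest base leaves most easily.
ONs⁻: pKₐ(p-O₂NC₆H₄SO₃H) ≈ -3.5
nitrate (NO₃⁻): pKₐ(HNO₃) ≈ -1.3
dihydrogen phosphate: pKₐ(H₃PO₄) ≈ 2.1
benzoate (PhCOO⁻): pKₐ(C₆H₅COOH) ≈ 4.2
p-O₂N–C₆H₄–O⁻: pKₐ(p-nitrophenol) ≈ 7.2
phenoxide: pKₐ(C₆H₅OH (phenol)) ≈ 10

ONs⁻ > nitrate (NO₃⁻) > dihydrogen phosphate > benzoate (PhCOO⁻) > p-O₂N–C₆H₄–O⁻ > phenoxide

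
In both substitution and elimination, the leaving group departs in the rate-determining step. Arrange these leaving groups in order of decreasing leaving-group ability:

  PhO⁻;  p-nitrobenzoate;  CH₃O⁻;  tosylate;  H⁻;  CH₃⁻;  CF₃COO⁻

tosylate > CF₃COO⁻ > p-nitrobenzoate > PhO⁻ > CH₃O⁻ > H⁻ > CH₃⁻

Leaving-group ability tracks the stability of the departed species; conjugate-acid pKₐ is the usual yardstick (lower pKₐ → better LG).
tosylate: pKₐ(p-CH₃C₆H₄SO₃H (TsOH)) ≈ -2.8
CF₃COO⁻: pKₐ(CF₃COOH) ≈ 0.2
p-nitrobenzoate: pKₐ(p-nitrobenzoic acid) ≈ 3.4
PhO⁻: pKₐ(C₆H₅OH (phenol)) ≈ 10
CH₃O⁻: pKₐ(CH₃OH) ≈ 15.5
H⁻: pKₐ(H₂) ≈ 36
CH₃⁻: pKₐ(CH₄) ≈ 48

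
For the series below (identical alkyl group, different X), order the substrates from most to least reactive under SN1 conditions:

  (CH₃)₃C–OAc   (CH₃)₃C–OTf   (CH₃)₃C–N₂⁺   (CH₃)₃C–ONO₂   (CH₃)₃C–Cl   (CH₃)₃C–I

(CH₃)₃C–N₂⁺ > (CH₃)₃C–OTf > (CH₃)₃C–I > (CH₃)₃C–Cl > (CH₃)₃C–ONO₂ > (CH₃)₃C–OAc

With the same alkyl group throughout, only the leaving group differentiates the rates.
A good leaving group is a weak base: the lower the pKₐ of its conjugate acid, the more readily it departs.
(CH₃)₃C–N₂⁺ loses N₂: no meaningful conjugate acid; N₂ departs as an exceptionally stable neutral molecule
(CH₃)₃C–OTf loses OTf⁻: pKₐ(CF₃SO₃H (triflic acid)) ≈ -14
(CH₃)₃C–I loses I⁻: pKₐ(HI) ≈ -10
(CH₃)₃C–Cl loses Cl⁻: pKₐ(HCl) ≈ -7
(CH₃)₃C–ONO₂ loses NO₃⁻: pKₐ(HNO₃) ≈ -1.3
(CH₃)₃C–OAc loses AcO⁻: pKₐ(CH₃COOH) ≈ 4.8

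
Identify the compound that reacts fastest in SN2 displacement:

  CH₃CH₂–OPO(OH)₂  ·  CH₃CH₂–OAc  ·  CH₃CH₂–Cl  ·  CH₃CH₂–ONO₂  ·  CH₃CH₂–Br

Same R in every case — rank the leaving groups.
A good leaving group is a weak base: the lower the pKₐ of its conjugate acid, the more readily it departs.
CH₃CH₂–Br loses Br⁻: pKₐ(HBr) ≈ -9
CH₃CH₂–Cl loses Cl⁻: pKₐ(HCl) ≈ -7
CH₃CH₂–ONO₂ loses NO₃⁻: pKₐ(HNO₃) ≈ -1.3
CH₃CH₂–OPO(OH)₂ loses H₂PO₄⁻: pKₐ(H₃PO₄) ≈ 2.1
CH₃CH₂–OAc loses AcO⁻: pKₐ(CH₃COOH) ≈ 4.8

CH₃CH₂–Br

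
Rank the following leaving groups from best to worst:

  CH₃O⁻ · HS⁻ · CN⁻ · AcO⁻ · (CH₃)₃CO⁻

AcO⁻ > HS⁻ > CN⁻ > CH₃O⁻ > (CH₃)₃CO⁻

AcO⁻: pKₐ(CH₃COOH) ≈ 4.8
HS⁻: pKₐ(H₂S) ≈ 7
CN⁻: pKₐ(HCN) ≈ 9.2
CH₃O⁻: pKₐ(CH₃OH) ≈ 15.5
(CH₃)₃CO⁻: pKₐ(t-BuOH) ≈ 18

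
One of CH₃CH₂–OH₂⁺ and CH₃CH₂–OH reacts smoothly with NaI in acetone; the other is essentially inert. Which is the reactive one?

From CH₃CH₂–OH the departing group would be OH⁻ (pKₐ(H₂O) ≈ 15.7). Strong base; essentially never leaves without prior activation.
From CH₃CH₂–OH₂⁺ the leaving group is H₂O (pKₐ(H₃O⁺) ≈ -1.7). Neutral; leaves from a protonated alcohol (R–OH₂⁺).
(In practice CH₃CH₂–OH₂⁺ is made from CH₃CH₂–OH by protonation with strong acid, converting the leaving group from hydroxide to neutral water.)

CH₃CH₂–OH₂⁺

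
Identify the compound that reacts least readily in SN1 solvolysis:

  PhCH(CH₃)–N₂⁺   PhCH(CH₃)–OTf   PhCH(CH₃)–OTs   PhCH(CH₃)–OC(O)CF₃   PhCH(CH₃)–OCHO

Same R in every case — rank the leaving groups.
Rank by basicity of the departing species: weakest base leaves most easily.
PhCH(CH₃)–N₂⁺ loses N₂: no meaningful conjugate acid; N₂ departs as an exceptionally stable neutral molecule
PhCH(CH₃)–OTf loses OTf⁻: pKₐ(CF₃SO₃H (triflic acid)) ≈ -14
PhCH(CH₃)–OTs loses OTs⁻: pKₐ(p-CH₃C₆H₄SO₃H (TsOH)) ≈ -2.8
PhCH(CH₃)–OC(O)CF₃ loses CF₃COO⁻: pKₐ(CF₃COOH) ≈ 0.2
PhCH(CH₃)–OCHO loses HCOO⁻: pKₐ(HCOOH) ≈ 3.8

PhCH(CH₃)–OCHO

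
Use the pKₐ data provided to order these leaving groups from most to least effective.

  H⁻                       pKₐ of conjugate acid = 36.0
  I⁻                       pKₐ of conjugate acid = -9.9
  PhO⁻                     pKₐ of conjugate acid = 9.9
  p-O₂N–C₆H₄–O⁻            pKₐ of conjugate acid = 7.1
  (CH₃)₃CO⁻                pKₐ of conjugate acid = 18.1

I⁻ > p-O₂N–C₆H₄–O⁻ > PhO⁻ > (CH₃)₃CO⁻ > H⁻

Lower conjugate-acid pKₐ ⇒ weaker base ⇒ better leaving group.
Sorting by the given values: I⁻ (-9.9), p-O₂N–C₆H₄–O⁻ (7.1), PhO⁻ (9.9), (CH₃)₃CO⁻ (18.1), H⁻ (36.0).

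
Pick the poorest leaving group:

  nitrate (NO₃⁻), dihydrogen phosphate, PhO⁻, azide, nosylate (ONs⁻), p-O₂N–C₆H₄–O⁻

The more stable X⁻ (or X) is on its own — i.e. the weaker a base it is — the better a leaving group it makes.
nosylate (ONs⁻): pKₐ(p-O₂NC₆H₄SO₃H) ≈ -3.5
nitrate (NO₃⁻): pKₐ(HNO₃) ≈ -1.3
dihydrogen phosphate: pKₐ(H₃PO₄) ≈ 2.1
azide: pKₐ(HN₃) ≈ 4.7
p-O₂N–C₆H₄–O⁻: pKₐ(p-nitrophenol) ≈ 7.2
PhO⁻: pKₐ(C₆H₅OH (phenol)) ≈ 10

PhO⁻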